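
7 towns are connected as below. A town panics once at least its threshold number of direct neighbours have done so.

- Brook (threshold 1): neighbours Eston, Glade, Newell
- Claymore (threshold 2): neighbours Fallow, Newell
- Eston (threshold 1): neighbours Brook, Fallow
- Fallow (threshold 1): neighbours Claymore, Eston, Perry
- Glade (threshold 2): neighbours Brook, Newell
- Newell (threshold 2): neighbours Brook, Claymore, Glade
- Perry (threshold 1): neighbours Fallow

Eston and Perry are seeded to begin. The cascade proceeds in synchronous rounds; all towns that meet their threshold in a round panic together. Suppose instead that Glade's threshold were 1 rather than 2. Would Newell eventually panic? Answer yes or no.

yes

With Glade's threshold at 1:
Round 1 — Eston, Perry panic (initial).
Round 2 — checking thresholds:
  Brook: 1 of 3 neighbours ≥ 1, panics.
  Fallow: 2 of 3 neighbours ≥ 1, panics.
Round 3 — checking thresholds:
  Claymore: 1 of 2 neighbours < 2, below threshold.
  Glade: 1 of 2 neighbours ≥ 1, panics.
  Newell: 1 of 3 neighbours < 2, below threshold.
Round 4 — checking thresholds:
  Claymore: 1 of 2 neighbours < 2, below threshold.
  Newell: 2 of 3 neighbours ≥ 2, panics.
Round 5 — checking thresholds:
  Claymore: 2 of 2 neighbours ≥ 2, panics.
Round 6 — no new panics; cascade stops.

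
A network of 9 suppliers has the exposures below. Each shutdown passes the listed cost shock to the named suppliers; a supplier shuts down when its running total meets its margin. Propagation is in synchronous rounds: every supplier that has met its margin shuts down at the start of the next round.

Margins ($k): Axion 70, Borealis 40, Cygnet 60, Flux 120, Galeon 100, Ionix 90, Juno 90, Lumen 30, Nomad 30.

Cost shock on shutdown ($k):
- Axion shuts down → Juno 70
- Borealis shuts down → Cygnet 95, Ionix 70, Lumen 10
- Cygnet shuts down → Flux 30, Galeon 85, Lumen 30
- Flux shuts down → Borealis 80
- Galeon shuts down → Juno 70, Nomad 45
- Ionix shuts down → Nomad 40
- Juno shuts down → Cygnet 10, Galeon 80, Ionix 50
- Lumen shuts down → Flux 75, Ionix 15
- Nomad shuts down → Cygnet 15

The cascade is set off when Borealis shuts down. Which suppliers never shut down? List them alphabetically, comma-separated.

Round 1 — Borealis shuts down (initial).
  Cygnet: +95 → 95 ≥ 60
  Ionix: +70 → 70 < 90
  Lumen: +10 → 10 < 30
Round 2 — Cygnet shuts down.
  Flux: +30 → 30 < 120
  Galeon: +85 → 85 < 100
  Lumen: +30 → 40 ≥ 30
Round 3 — Lumen shuts down.
  Flux: +75 → 105 < 120
  Ionix: +15 → 85 < 90
No further shutdowns.

Axion, Flux, Galeon, Ionix, Juno, Nomad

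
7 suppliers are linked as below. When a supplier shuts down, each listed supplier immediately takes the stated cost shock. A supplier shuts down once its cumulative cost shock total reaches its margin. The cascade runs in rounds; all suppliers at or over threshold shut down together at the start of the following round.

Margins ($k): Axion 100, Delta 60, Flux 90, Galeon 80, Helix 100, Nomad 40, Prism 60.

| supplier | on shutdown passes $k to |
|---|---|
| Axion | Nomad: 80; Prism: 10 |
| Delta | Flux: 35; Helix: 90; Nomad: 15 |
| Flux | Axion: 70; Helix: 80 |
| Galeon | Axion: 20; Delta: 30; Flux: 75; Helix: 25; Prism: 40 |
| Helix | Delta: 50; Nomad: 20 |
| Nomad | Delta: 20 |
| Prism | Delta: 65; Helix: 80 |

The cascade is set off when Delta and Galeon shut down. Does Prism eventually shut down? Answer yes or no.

no

Round 1 — Delta, Galeon shut down (initial).
  Axion: +20 → 20 < 100
  Flux: +35+75 → 110 ≥ 90
  Helix: +90+25 → 115 ≥ 100
  Nomad: +15 → 15 < 40
  Prism: +40 → 40 < 60
Round 2 — Flux, Helix shut down.
  Axion: +70 → 90 < 100
  Nomad: +20 → 35 < 40
No further shutdowns.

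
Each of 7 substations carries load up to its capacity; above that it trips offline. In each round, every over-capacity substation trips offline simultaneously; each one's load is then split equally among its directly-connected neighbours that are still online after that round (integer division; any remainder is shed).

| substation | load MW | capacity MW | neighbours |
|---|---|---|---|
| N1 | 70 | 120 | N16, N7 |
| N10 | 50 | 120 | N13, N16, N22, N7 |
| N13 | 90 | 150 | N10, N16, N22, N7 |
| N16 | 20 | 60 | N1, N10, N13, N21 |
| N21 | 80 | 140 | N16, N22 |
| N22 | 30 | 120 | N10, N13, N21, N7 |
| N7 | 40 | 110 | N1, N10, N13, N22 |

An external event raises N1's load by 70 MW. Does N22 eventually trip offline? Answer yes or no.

no

Round 1 — N1 at 140 > 120. N1 trips offline.
  N1 sheds 140 MW to N16, N7: 70 each.
    N16: 20+70 = 90 > 60
    N7: 40+70 = 110 ≤ 110
Round 2 — N16 trips offline.
  N16 sheds 90 MW to N10, N13, N21: 30 each.
    N10: 50+30 = 80 ≤ 120
    N13: 90+30 = 120 ≤ 150
    N21: 80+30 = 110 ≤ 140
No further trips.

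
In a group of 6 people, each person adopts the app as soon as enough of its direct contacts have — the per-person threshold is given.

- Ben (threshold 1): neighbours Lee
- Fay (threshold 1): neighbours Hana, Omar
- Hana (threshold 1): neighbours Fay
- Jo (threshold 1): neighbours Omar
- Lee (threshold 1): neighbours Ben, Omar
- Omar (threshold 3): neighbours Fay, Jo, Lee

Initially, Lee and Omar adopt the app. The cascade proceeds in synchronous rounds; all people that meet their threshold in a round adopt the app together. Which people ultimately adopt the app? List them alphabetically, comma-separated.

Ben, Fay, Hana, Jo, Lee, Omar

Round 1 — Lee, Omar adopt the app (initial).
Round 2 — checking thresholds:
  Ben: 1 of 1 neighbours ≥ 1, adopts the app.
  Fay: 1 of 2 neighbours ≥ 1, adopts the app.
  Jo: 1 of 1 neighbours ≥ 1, adopts the app.
Round 3 — checking thresholds:
  Hana: 1 of 1 neighbours ≥ 1, adopts the app.
Round 4 — no new adoptions; cascade stops.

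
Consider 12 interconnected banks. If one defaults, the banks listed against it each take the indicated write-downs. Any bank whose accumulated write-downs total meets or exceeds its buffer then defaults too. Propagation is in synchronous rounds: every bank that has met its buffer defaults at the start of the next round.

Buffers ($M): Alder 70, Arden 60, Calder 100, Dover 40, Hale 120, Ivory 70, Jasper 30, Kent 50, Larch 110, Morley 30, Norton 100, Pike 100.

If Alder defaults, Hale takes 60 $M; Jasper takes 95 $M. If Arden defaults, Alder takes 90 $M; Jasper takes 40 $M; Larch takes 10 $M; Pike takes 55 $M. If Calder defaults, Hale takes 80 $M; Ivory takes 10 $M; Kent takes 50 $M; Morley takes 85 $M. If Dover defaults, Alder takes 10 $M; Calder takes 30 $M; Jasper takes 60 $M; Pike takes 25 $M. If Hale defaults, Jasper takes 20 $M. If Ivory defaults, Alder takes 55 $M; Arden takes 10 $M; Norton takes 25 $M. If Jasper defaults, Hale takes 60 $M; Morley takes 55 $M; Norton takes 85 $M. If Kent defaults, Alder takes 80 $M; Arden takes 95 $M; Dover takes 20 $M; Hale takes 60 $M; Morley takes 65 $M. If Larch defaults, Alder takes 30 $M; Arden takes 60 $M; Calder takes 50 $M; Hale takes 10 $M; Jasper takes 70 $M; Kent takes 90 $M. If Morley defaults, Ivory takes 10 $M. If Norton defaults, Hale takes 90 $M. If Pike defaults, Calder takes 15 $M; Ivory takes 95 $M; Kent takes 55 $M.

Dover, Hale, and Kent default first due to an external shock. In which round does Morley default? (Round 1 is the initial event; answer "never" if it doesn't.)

2

Round 1 — Dover, Hale, Kent default (initial).
  Alder: +10+80 → 90 ≥ 70
  Arden: +95 → 95 ≥ 60
  Calder: +30 → 30 < 100
  Jasper: +60+20 → 80 ≥ 30
  Morley: +65 → 65 ≥ 30
  Pike: +25 → 25 < 100
Round 2 — Alder, Arden, Jasper, Morley default.
  Ivory: +10 → 10 < 70
  Larch: +10 → 10 < 110
  Norton: +85 → 85 < 100
  Pike: +55 → 80 < 100
No further defaults.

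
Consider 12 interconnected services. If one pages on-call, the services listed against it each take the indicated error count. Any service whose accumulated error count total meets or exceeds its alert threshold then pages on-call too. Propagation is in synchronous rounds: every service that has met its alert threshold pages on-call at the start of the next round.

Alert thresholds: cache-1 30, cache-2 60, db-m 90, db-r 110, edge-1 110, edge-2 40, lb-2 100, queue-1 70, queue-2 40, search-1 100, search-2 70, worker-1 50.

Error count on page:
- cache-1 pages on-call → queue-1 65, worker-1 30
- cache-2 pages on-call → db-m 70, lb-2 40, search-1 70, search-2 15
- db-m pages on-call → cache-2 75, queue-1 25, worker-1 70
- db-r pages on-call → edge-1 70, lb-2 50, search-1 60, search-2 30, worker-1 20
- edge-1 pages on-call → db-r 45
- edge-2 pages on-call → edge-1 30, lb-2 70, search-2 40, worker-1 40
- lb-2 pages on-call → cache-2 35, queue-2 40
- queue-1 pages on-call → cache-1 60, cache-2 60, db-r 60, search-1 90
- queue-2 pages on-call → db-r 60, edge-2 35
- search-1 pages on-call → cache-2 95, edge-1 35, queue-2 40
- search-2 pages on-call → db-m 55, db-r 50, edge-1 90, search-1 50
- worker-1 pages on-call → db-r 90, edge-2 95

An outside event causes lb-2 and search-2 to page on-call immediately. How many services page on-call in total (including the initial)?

Round 1 — lb-2, search-2 page on-call (initial).
  cache-2: +35 → 35 < 60
  db-m: +55 → 55 < 90
  db-r: +50 → 50 < 110
  edge-1: +90 → 90 < 110
  queue-2: +40 → 40 ≥ 40
  search-1: +50 → 50 < 100
Round 2 — queue-2 pages on-call.
  db-r: +60 → 110 ≥ 110
  edge-2: +35 → 35 < 40
Round 3 — db-r pages on-call.
  edge-1: +70 → 160 ≥ 110
  search-1: +60 → 110 ≥ 100
  worker-1: +20 → 20 < 50
Round 4 — edge-1, search-1 page on-call.
  cache-2: +95 → 130 ≥ 60
Round 5 — cache-2 pages on-call.
  db-m: +70 → 125 ≥ 90
Round 6 — db-m pages on-call.
  queue-1: +25 → 25 < 70
  worker-1: +70 → 90 ≥ 50
Round 7 — worker-1 pages on-call.
  edge-2: +95 → 130 ≥ 40
Round 8 — edge-2 pages on-call.
No further pages.

10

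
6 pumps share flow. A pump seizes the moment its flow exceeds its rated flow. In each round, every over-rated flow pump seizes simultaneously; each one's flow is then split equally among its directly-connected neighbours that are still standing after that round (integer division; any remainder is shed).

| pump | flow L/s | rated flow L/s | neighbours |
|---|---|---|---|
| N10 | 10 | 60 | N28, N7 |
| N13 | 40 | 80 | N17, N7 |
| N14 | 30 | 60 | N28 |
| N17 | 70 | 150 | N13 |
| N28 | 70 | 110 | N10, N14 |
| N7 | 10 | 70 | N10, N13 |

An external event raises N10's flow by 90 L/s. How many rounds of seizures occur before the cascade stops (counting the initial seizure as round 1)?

Round 1 — N10 at 100 > 60. N10 seizes.
  N10 sheds 100 L/s to N28, N7: 50 each.
    N28: 70+50 = 120 > 110
    N7: 10+50 = 60 ≤ 70
Round 2 — N28 seizes.
  N28 sheds 120 L/s to N14: 120 each.
    N14: 30+120 = 150 > 60
Round 3 — N14 seizes.
  N14 sheds 150 L/s: no online neighbours, lost.
No further seizures.

3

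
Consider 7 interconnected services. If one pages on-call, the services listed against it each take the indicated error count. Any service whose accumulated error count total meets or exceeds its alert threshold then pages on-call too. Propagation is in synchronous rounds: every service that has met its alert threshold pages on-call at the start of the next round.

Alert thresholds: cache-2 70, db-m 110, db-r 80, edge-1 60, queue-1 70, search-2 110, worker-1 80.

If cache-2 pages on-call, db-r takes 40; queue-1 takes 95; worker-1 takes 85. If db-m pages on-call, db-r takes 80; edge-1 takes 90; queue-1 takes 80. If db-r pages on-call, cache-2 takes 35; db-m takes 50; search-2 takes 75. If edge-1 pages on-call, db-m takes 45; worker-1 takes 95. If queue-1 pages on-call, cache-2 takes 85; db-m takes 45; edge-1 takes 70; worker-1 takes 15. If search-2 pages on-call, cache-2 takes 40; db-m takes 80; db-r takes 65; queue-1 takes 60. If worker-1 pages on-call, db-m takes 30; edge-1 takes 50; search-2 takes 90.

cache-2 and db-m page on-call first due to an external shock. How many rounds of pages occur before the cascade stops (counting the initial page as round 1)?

Round 1 — cache-2, db-m page on-call (initial).
  db-r: +40+80 → 120 ≥ 80
  edge-1: +90 → 90 ≥ 60
  queue-1: +95+80 → 175 ≥ 70
  worker-1: +85 → 85 ≥ 80
Round 2 — db-r, edge-1, queue-1, worker-1 page on-call.
  search-2: +75+90 → 165 ≥ 110
Round 3 — search-2 pages on-call.
No further pages.

3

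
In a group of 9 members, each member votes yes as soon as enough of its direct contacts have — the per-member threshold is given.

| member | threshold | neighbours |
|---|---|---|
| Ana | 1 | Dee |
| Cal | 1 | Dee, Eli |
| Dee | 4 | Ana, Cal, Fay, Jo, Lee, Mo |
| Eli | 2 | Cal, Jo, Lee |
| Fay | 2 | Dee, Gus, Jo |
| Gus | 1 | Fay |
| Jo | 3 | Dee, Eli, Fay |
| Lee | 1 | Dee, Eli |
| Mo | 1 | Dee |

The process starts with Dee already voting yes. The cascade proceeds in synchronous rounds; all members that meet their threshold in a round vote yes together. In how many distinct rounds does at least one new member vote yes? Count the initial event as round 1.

3

Round 1 — Dee votes yes (initial).
Round 2 — checking thresholds:
  Ana: 1 of 1 neighbours ≥ 1, votes yes.
  Cal: 1 of 2 neighbours ≥ 1, votes yes.
  Fay: 1 of 3 neighbours < 2, below threshold.
  Jo: 1 of 3 neighbours < 3, below threshold.
  Lee: 1 of 2 neighbours ≥ 1, votes yes.
  Mo: 1 of 1 neighbours ≥ 1, votes yes.
Round 3 — checking thresholds:
  Eli: 2 of 3 neighbours ≥ 2, votes yes.
  Fay: 1 of 3 neighbours < 2, below threshold.
  Jo: 1 of 3 neighbours < 3, below threshold.
Round 4 — no new yes votes; cascade stops.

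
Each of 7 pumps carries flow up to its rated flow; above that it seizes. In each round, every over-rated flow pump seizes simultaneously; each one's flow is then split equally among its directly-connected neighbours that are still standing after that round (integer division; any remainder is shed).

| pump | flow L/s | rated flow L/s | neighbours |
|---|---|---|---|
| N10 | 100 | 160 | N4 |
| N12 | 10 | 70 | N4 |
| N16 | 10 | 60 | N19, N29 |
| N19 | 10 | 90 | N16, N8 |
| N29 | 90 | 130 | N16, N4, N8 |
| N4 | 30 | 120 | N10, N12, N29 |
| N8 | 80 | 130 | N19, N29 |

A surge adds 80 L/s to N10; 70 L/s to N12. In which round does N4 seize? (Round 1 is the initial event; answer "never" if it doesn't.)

Round 1 — N10 at 180 > 160; N12 at 80 > 70. N10, N12 seize.
  N10 sheds 180 L/s to N4: 180 each.
    N4: 30+180 = 210 > 120
  N12 sheds 80 L/s to N4: 80 each.
    N4: 210+80 = 290 > 120
Round 2 — N4 seizes.
  N4 sheds 290 L/s to N29: 290 each.
    N29: 90+290 = 380 > 130
Round 3 — N29 seizes.
  N29 sheds 380 L/s to N16, N8: 190 each.
    N16: 10+190 = 200 > 60
    N8: 80+190 = 270 > 130
Round 4 — N16, N8 seize.
  N16 sheds 200 L/s to N19: 200 each.
    N19: 10+200 = 210 > 90
  N8 sheds 270 L/s to N19: 270 each.
    N19: 210+270 = 480 > 90
Round 5 — N19 seizes.
  N19 sheds 480 L/s: no online neighbours, lost.
No further seizures.

2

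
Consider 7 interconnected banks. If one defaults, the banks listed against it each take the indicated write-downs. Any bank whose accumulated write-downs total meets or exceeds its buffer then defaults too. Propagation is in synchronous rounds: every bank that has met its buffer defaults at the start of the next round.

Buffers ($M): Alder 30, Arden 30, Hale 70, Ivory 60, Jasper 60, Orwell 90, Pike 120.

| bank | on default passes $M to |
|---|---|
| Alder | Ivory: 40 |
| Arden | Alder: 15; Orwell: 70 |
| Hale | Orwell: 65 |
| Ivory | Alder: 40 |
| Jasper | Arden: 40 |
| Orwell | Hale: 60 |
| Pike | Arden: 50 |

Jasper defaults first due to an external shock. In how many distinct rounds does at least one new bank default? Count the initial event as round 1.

Round 1 — Jasper defaults (initial).
  Arden: +40 → 40 ≥ 30
Round 2 — Arden defaults.
  Alder: +15 → 15 < 30
  Orwell: +70 → 70 < 90
No further defaults.

2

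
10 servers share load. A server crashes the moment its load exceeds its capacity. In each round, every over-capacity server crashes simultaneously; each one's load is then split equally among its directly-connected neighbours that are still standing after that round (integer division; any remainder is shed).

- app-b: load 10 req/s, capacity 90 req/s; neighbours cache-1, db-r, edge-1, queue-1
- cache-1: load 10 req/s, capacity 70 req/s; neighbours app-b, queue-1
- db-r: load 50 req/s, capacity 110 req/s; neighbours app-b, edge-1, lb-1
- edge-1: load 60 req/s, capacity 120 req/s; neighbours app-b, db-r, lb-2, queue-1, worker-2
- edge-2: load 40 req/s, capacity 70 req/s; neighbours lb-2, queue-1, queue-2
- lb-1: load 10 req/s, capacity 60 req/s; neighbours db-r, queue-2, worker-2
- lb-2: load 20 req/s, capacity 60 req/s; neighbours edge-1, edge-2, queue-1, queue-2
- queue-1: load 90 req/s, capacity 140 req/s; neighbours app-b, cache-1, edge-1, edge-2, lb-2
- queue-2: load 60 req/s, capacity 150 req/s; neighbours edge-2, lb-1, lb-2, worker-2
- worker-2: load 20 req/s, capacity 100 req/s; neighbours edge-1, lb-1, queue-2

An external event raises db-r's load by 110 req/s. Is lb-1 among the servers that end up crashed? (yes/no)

Round 1 — db-r at 160 > 110. db-r crashes.
  db-r sheds 160 req/s to app-b, edge-1, lb-1: 53 each (1 lost).
    app-b: 10+53 = 63 ≤ 90
    edge-1: 60+53 = 113 ≤ 120
    lb-1: 10+53 = 63 > 60
Round 2 — lb-1 crashes.
  lb-1 sheds 63 req/s to queue-2, worker-2: 31 each (1 lost).
    queue-2: 60+31 = 91 ≤ 150
    worker-2: 20+31 = 51 ≤ 100
No further crashes.

yes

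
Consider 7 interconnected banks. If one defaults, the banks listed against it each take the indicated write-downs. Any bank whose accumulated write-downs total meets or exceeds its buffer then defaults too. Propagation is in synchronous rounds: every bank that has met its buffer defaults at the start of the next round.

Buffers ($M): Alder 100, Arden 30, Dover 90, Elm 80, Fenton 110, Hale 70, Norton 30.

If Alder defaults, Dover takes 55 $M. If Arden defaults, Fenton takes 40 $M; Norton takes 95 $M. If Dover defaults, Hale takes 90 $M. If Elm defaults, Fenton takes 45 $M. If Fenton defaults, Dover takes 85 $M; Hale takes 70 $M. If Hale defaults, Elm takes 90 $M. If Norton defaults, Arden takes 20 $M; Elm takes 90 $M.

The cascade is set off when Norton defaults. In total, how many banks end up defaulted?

2

Round 1 — Norton defaults (initial).
  Arden: +20 → 20 < 30
  Elm: +90 → 90 ≥ 80
Round 2 — Elm defaults.
  Fenton: +45 → 45 < 110
No further defaults.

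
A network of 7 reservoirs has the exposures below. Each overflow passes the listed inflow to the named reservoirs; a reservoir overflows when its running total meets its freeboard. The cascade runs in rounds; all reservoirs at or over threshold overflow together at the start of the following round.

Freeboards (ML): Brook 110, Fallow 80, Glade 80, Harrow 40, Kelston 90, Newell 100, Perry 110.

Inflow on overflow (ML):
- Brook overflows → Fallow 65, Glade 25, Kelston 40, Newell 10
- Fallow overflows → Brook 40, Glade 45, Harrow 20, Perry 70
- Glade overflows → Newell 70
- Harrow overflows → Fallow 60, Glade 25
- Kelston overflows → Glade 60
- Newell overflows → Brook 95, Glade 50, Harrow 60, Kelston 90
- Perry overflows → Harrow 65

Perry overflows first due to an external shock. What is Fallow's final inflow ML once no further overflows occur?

60

Round 1 — Perry overflows (initial).
  Harrow: +65 → 65 ≥ 40
Round 2 — Harrow overflows.
  Fallow: +60 → 60 < 80
  Glade: +25 → 25 < 80
No further overflows.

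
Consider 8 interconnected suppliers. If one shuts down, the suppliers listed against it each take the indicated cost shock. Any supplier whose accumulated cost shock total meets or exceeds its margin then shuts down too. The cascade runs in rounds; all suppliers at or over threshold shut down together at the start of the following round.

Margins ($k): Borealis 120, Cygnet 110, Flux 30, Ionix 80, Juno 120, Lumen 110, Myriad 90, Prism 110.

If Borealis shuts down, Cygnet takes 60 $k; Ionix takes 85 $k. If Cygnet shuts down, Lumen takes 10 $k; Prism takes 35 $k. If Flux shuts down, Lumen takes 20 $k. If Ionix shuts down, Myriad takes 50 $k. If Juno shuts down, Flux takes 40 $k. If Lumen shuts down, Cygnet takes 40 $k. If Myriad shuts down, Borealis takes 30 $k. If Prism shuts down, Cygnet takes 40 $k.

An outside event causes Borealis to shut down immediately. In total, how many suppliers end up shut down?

Round 1 — Borealis shuts down (initial).
  Cygnet: +60 → 60 < 110
  Ionix: +85 → 85 ≥ 80
Round 2 — Ionix shuts down.
  Myriad: +50 → 50 < 90
No further shutdowns.

2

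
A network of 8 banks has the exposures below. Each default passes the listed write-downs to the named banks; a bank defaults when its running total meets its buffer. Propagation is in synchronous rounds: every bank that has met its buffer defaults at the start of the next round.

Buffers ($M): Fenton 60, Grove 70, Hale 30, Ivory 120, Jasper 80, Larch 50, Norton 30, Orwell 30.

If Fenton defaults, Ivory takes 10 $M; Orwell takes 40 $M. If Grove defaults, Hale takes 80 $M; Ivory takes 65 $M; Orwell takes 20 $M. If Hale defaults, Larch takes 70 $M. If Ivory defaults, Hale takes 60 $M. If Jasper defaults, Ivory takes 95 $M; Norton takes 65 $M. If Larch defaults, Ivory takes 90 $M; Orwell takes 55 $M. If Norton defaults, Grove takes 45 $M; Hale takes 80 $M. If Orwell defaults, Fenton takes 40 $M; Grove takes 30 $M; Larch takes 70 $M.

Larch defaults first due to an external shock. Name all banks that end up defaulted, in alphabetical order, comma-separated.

Round 1 — Larch defaults (initial).
  Ivory: +90 → 90 < 120
  Orwell: +55 → 55 ≥ 30
Round 2 — Orwell defaults.
  Fenton: +40 → 40 < 60
  Grove: +30 → 30 < 70
No further defaults.

Larch, Orwell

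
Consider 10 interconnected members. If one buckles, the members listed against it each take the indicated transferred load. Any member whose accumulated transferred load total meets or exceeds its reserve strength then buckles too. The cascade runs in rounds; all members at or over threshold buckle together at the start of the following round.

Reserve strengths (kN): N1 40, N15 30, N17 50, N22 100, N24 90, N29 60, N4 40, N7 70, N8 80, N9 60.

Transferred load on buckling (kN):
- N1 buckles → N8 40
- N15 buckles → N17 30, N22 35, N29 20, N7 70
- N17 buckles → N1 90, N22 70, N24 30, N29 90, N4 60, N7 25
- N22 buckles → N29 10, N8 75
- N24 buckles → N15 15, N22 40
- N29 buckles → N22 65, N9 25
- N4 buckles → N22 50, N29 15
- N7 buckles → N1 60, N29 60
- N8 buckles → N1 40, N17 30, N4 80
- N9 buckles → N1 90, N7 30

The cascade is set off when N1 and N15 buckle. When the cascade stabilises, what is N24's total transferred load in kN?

Round 1 — N1, N15 buckle (initial).
  N17: +30 → 30 < 50
  N22: +35 → 35 < 100
  N29: +20 → 20 < 60
  N7: +70 → 70 ≥ 70
  N8: +40 → 40 < 80
Round 2 — N7 buckles.
  N29: +60 → 80 ≥ 60
Round 3 — N29 buckles.
  N22: +65 → 100 ≥ 100
  N9: +25 → 25 < 60
Round 4 — N22 buckles.
  N8: +75 → 115 ≥ 80
Round 5 — N8 buckles.
  N17: +30 → 60 ≥ 50
  N4: +80 → 80 ≥ 40
Round 6 — N17, N4 buckle.
  N24: +30 → 30 < 90
No further bucklings.

30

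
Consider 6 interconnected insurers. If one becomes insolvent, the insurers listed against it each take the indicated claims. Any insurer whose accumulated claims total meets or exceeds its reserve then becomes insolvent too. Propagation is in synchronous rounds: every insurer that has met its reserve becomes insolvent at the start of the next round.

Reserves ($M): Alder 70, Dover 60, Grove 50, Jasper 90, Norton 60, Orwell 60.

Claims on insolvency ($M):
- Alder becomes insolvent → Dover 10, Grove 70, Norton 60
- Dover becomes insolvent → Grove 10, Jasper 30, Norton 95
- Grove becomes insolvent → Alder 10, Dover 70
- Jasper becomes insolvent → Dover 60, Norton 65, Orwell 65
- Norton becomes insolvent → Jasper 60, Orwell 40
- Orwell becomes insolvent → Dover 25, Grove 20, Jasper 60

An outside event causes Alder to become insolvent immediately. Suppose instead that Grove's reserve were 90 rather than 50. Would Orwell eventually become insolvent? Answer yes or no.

no

With Grove's reserve at 90:
Round 1 — Alder becomes insolvent (initial).
  Dover: +10 → 10 < 60
  Grove: +70 → 70 < 90
  Norton: +60 → 60 ≥ 60
Round 2 — Norton becomes insolvent.
  Jasper: +60 → 60 < 90
  Orwell: +40 → 40 < 60
No further insolvencies.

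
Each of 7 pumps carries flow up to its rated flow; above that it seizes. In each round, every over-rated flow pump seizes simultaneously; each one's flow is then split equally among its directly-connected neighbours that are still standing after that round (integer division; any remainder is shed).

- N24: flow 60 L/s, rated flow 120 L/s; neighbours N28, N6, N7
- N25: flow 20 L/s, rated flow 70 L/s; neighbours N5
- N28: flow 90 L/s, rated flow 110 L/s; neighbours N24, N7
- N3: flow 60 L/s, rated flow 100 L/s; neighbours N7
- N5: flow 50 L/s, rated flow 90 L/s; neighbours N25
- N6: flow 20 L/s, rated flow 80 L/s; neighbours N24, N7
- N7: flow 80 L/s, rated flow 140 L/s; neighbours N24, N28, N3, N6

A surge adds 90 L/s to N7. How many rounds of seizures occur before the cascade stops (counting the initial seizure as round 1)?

4

Round 1 — N7 at 170 > 140. N7 seizes.
  N7 sheds 170 L/s to N24, N28, N3, N6: 42 each (2 lost).
    N24: 60+42 = 102 ≤ 120
    N28: 90+42 = 132 > 110
    N3: 60+42 = 102 > 100
    N6: 20+42 = 62 ≤ 80
Round 2 — N28, N3 seize.
  N28 sheds 132 L/s to N24: 132 each.
    N24: 102+132 = 234 > 120
  N3 sheds 102 L/s: no online neighbours, lost.
Round 3 — N24 seizes.
  N24 sheds 234 L/s to N6: 234 each.
    N6: 62+234 = 296 > 80
Round 4 — N6 seizes.
  N6 sheds 296 L/s: no online neighbours, lost.
No further seizures.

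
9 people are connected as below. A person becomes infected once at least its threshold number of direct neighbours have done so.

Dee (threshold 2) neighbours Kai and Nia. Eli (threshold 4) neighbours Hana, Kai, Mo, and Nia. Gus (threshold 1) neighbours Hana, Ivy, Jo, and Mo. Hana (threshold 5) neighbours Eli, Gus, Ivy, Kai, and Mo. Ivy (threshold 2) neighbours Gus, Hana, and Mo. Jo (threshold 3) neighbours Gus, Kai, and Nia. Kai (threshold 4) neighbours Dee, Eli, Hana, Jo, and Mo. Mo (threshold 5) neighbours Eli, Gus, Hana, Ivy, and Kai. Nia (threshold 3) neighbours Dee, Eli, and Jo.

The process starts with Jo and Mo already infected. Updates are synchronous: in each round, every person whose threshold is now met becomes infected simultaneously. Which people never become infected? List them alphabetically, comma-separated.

Dee, Eli, Hana, Kai, Nia

Round 1 — Jo, Mo become infected (initial).
Round 2 — checking thresholds:
  Eli: 1 of 4 neighbours < 4, below threshold.
  Gus: 2 of 4 neighbours ≥ 1, becomes infected.
  Hana: 1 of 5 neighbours < 5, below threshold.
  Ivy: 1 of 3 neighbours < 2, below threshold.
  Kai: 2 of 5 neighbours < 4, below threshold.
  Nia: 1 of 3 neighbours < 3, below threshold.
Round 3 — checking thresholds:
  Eli: 1 of 4 neighbours < 4, below threshold.
  Hana: 2 of 5 neighbours < 5, below threshold.
  Ivy: 2 of 3 neighbours ≥ 2, becomes infected.
  Kai: 2 of 5 neighbours < 4, below threshold.
  Nia: 1 of 3 neighbours < 3, below threshold.
Round 4 — no new infections; cascade stops.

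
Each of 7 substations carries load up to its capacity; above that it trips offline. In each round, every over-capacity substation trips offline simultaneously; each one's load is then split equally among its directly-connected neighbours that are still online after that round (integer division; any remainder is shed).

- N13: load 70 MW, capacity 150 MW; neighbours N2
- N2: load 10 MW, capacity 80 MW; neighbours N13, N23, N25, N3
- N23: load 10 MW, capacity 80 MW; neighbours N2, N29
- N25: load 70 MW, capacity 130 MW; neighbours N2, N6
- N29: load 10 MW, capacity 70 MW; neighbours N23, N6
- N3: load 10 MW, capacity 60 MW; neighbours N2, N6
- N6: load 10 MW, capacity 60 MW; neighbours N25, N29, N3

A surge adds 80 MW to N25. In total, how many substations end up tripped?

Round 1 — N25 at 150 > 130. N25 trips offline.
  N25 sheds 150 MW to N2, N6: 75 each.
    N2: 10+75 = 85 > 80
    N6: 10+75 = 85 > 60
Round 2 — N2, N6 trip offline.
  N2 sheds 85 MW to N13, N23, N3: 28 each (1 lost).
    N13: 70+28 = 98 ≤ 150
    N23: 10+28 = 38 ≤ 80
    N3: 10+28 = 38 ≤ 60
  N6 sheds 85 MW to N29, N3: 42 each (1 lost).
    N29: 10+42 = 52 ≤ 70
    N3: 38+42 = 80 > 60
Round 3 — N3 trips offline.
  N3 sheds 80 MW: no online neighbours, lost.
No further trips.

4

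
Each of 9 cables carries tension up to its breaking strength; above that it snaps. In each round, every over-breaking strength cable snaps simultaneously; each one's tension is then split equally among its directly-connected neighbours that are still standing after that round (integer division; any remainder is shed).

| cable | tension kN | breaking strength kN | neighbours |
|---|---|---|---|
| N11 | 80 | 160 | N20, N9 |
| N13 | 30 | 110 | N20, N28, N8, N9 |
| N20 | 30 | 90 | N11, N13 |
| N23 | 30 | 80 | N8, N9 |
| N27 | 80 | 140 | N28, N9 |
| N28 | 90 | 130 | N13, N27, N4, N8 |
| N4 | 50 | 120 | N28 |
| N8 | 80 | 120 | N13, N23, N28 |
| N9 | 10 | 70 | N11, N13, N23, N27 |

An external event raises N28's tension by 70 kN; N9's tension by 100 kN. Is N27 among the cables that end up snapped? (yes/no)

Round 1 — N28 at 160 > 130; N9 at 110 > 70. N28, N9 snap.
  N28 sheds 160 kN to N13, N27, N4, N8: 40 each.
    N13: 30+40 = 70 ≤ 110
    N27: 80+40 = 120 ≤ 140
    N4: 50+40 = 90 ≤ 120
    N8: 80+40 = 120 ≤ 120
  N9 sheds 110 kN to N11, N13, N23, N27: 27 each (2 lost).
    N11: 80+27 = 107 ≤ 160
    N13: 70+27 = 97 ≤ 110
    N23: 30+27 = 57 ≤ 80
    N27: 120+27 = 147 > 140
Round 2 — N27 snaps.
  N27 sheds 147 kN: no online neighbours, lost.
No further breaks.

yes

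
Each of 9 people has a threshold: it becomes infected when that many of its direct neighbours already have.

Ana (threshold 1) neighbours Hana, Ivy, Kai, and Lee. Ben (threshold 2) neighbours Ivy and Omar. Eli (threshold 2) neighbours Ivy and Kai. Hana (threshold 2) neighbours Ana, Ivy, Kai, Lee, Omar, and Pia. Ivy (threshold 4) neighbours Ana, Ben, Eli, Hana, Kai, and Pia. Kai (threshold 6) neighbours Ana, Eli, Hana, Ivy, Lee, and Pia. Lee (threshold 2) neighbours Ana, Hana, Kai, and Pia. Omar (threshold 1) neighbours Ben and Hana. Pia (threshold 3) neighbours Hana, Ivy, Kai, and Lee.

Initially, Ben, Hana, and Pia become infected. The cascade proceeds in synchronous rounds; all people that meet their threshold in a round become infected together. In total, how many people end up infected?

Round 1 — Ben, Hana, Pia become infected (initial).
Round 2 — checking thresholds:
  Ana: 1 of 4 neighbours ≥ 1, becomes infected.
  Ivy: 3 of 6 neighbours < 4, below threshold.
  Kai: 2 of 6 neighbours < 6, below threshold.
  Lee: 2 of 4 neighbours ≥ 2, becomes infected.
  Omar: 2 of 2 neighbours ≥ 1, becomes infected.
Round 3 — checking thresholds:
  Ivy: 4 of 6 neighbours ≥ 4, becomes infected.
  Kai: 4 of 6 neighbours < 6, below threshold.
Round 4 — no new infections; cascade stops.

7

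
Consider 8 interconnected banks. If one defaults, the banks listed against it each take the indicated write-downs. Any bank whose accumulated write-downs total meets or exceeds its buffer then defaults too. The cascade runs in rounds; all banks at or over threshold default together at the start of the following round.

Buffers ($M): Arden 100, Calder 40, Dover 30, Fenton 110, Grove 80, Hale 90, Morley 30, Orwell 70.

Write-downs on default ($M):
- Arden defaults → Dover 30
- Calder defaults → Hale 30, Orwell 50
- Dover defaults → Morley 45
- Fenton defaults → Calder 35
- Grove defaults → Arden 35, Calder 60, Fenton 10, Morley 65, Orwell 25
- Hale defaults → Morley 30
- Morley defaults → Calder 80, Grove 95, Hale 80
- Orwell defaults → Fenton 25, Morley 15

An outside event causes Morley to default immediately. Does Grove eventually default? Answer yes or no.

yes

Round 1 — Morley defaults (initial).
  Calder: +80 → 80 ≥ 40
  Grove: +95 → 95 ≥ 80
  Hale: +80 → 80 < 90
Round 2 — Calder, Grove default.
  Arden: +35 → 35 < 100
  Fenton: +10 → 10 < 110
  Hale: +30 → 110 ≥ 90
  Orwell: +50+25 → 75 ≥ 70
Round 3 — Hale, Orwell default.
  Fenton: +25 → 35 < 110
No further defaults.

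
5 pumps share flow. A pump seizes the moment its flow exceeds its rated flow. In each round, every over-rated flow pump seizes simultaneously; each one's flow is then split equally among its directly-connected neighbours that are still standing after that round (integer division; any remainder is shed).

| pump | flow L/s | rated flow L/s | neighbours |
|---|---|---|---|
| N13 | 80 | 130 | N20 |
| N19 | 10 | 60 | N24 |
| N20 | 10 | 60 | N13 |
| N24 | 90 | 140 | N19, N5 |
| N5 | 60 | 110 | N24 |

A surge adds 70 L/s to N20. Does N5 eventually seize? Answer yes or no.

Round 1 — N20 at 80 > 60. N20 seizes.
  N20 sheds 80 L/s to N13: 80 each.
    N13: 80+80 = 160 > 130
Round 2 — N13 seizes.
  N13 sheds 160 L/s: no online neighbours, lost.
No further seizures.

no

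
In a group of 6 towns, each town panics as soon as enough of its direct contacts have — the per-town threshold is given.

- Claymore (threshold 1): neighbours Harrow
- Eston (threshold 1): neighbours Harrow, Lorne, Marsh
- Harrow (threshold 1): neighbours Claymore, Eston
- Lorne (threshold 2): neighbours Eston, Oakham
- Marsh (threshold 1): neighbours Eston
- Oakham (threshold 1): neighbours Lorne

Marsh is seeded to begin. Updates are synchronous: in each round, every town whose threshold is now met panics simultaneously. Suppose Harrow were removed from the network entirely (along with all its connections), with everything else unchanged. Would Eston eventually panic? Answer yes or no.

yes

With Harrow removed:
Round 1 — Marsh panics (initial).
Round 2 — checking thresholds:
  Eston: 1 of 2 neighbours ≥ 1, panics.
Round 3 — no new panics; cascade stops.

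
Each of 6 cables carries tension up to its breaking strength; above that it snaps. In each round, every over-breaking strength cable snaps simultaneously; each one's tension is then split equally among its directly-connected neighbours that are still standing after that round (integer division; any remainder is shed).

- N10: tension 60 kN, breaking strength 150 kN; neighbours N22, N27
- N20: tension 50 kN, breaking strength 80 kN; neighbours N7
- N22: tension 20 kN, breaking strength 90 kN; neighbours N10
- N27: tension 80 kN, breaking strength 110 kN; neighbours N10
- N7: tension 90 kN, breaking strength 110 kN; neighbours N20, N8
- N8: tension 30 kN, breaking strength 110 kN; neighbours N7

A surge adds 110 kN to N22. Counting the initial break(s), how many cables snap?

Round 1 — N22 at 130 > 90. N22 snaps.
  N22 sheds 130 kN to N10: 130 each.
    N10: 60+130 = 190 > 150
Round 2 — N10 snaps.
  N10 sheds 190 kN to N27: 190 each.
    N27: 80+190 = 270 > 110
Round 3 — N27 snaps.
  N27 sheds 270 kN: no online neighbours, lost.
No further breaks.

3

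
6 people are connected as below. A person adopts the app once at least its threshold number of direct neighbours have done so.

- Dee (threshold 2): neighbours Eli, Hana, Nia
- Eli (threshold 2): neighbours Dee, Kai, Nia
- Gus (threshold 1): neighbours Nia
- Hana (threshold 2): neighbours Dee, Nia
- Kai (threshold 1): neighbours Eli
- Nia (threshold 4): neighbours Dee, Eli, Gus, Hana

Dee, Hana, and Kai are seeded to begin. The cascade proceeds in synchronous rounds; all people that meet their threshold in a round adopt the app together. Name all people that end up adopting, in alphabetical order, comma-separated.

Round 1 — Dee, Hana, Kai adopt the app (initial).
Round 2 — checking thresholds:
  Eli: 2 of 3 neighbours ≥ 2, adopts the app.
  Nia: 2 of 4 neighbours < 4, holds.
Round 3 — no new adoptions; cascade stops.

Dee, Eli, Hana, Kai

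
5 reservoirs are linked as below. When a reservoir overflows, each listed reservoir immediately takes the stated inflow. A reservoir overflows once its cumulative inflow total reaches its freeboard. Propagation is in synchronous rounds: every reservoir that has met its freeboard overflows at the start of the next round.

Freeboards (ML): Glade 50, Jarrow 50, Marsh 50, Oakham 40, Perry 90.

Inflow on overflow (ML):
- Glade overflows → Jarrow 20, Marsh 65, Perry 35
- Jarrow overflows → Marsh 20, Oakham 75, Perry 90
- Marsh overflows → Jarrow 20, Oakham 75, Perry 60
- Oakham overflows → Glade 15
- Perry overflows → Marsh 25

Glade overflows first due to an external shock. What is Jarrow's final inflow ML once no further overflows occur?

Round 1 — Glade overflows (initial).
  Jarrow: +20 → 20 < 50
  Marsh: +65 → 65 ≥ 50
  Perry: +35 → 35 < 90
Round 2 — Marsh overflows.
  Jarrow: +20 → 40 < 50
  Oakham: +75 → 75 ≥ 40
  Perry: +60 → 95 ≥ 90
Round 3 — Oakham, Perry overflow.
No further overflows.

40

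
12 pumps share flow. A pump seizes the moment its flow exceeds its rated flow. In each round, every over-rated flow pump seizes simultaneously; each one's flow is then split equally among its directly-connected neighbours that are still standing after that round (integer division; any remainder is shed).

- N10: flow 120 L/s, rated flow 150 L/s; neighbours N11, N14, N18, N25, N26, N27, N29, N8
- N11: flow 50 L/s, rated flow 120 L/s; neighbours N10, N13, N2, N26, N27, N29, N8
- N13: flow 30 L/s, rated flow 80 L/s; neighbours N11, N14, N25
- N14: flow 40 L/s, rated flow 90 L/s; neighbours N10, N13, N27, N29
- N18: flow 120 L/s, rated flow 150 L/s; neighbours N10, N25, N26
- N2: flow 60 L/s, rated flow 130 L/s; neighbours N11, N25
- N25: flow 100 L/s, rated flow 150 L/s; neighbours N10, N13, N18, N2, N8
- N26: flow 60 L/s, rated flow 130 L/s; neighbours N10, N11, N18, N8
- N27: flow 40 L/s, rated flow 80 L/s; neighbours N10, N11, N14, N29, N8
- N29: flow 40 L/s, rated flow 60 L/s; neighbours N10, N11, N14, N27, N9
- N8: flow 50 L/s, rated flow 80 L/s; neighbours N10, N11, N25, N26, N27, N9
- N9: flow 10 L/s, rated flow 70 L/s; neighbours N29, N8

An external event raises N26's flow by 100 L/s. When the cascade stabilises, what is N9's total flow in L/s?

Round 1 — N26 at 160 > 130. N26 seizes.
  N26 sheds 160 L/s to N10, N11, N18, N8: 40 each.
    N10: 120+40 = 160 > 150
    N11: 50+40 = 90 ≤ 120
    N18: 120+40 = 160 > 150
    N8: 50+40 = 90 > 80
Round 2 — N10, N18, N8 seize.
  N10 sheds 160 L/s to N11, N14, N25, N27, N29: 32 each.
    N11: 90+32 = 122 > 120
    N14: 40+32 = 72 ≤ 90
    N25: 100+32 = 132 ≤ 150
    N27: 40+32 = 72 ≤ 80
    N29: 40+32 = 72 > 60
  N18 sheds 160 L/s to N25: 160 each.
    N25: 132+160 = 292 > 150
  N8 sheds 90 L/s to N11, N25, N27, N9: 22 each (2 lost).
    N11: 122+22 = 144 > 120
    N25: 292+22 = 314 > 150
    N27: 72+22 = 94 > 80
    N9: 10+22 = 32 ≤ 70
Round 3 — N11, N25, N27, N29 seize.
  N11 sheds 144 L/s to N13, N2: 72 each.
    N13: 30+72 = 102 > 80
    N2: 60+72 = 132 > 130
  N25 sheds 314 L/s to N13, N2: 157 each.
    N13: 102+157 = 259 > 80
    N2: 132+157 = 289 > 130
  N27 sheds 94 L/s to N14: 94 each.
    N14: 72+94 = 166 > 90
  N29 sheds 72 L/s to N14, N9: 36 each.
    N14: 166+36 = 202 > 90
    N9: 32+36 = 68 ≤ 70
Round 4 — N13, N14, N2 seize.
  N13 sheds 259 L/s: no online neighbours, lost.
  N14 sheds 202 L/s: no online neighbours, lost.
  N2 sheds 289 L/s: no online neighbours, lost.
No further seizures.

68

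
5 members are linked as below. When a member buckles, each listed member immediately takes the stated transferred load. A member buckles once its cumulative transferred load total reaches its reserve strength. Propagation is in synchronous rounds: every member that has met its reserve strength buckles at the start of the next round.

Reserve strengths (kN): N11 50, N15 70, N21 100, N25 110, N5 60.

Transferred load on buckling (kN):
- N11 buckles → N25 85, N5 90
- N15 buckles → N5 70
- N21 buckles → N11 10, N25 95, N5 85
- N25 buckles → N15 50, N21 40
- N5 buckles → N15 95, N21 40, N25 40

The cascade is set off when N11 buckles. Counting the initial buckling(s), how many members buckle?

Round 1 — N11 buckles (initial).
  N25: +85 → 85 < 110
  N5: +90 → 90 ≥ 60
Round 2 — N5 buckles.
  N15: +95 → 95 ≥ 70
  N21: +40 → 40 < 100
  N25: +40 → 125 ≥ 110
Round 3 — N15, N25 buckle.
  N21: +40 → 80 < 100
No further bucklings.

4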